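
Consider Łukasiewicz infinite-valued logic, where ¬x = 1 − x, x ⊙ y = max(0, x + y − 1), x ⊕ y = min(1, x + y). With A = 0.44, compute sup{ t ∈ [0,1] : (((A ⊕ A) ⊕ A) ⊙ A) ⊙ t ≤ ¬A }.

1.00

A ⊕ A = min(1, 0.44 + 0.44) = min(1, 0.88) = 0.88
(A ⊕ A) ⊕ A = min(1, 0.88 + 0.44) = min(1, 1.32) = 1.00
((A ⊕ A) ⊕ A) ⊙ A = max(0, 1.00 + 0.44 − 1) = max(0, 0.44) = 0.44
So the left factor is ((A ⊕ A) ⊕ A) ⊙ A = 0.44.
¬A = 1 − 0.44 = 0.56
So the right-hand bound is ¬A = 0.56.
The residuum of the Łukasiewicz t-norm gives the supremum: min(1, 1 − 0.44 + 0.56).
1 − 0.44 + 0.56 = 1.12, so t = min(1, 1.12) = 1.00.
Check: 0.44 ⊙ 1.00 = max(0, 0.44) = 0.44 ≤ 0.56.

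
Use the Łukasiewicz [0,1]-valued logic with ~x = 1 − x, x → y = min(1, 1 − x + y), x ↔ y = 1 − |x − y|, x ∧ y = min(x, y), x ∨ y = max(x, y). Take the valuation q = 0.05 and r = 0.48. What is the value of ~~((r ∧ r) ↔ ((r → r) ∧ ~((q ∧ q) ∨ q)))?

r ∧ r = min(0.48, 0.48) = 0.48
r → r = min(1, 1 − 0.48 + 0.48) = min(1, 1.00) = 1.00
q ∧ q = min(0.05, 0.05) = 0.05
(q ∧ q) ∨ q = max(0.05, 0.05) = 0.05
~((q ∧ q) ∨ q) = 1 − 0.05 = 0.95
(r → r) ∧ ~((q ∧ q) ∨ q) = min(1.00, 0.95) = 0.95
(r ∧ r) ↔ ((r → r) ∧ ~((q ∧ q) ∨ q)) = 1 − |0.48 − 0.95| = 1 − 0.47 = 0.53
~((r ∧ r) ↔ ((r → r) ∧ ~((q ∧ q) ∨ q))) = 1 − 0.53 = 0.47
~~((r ∧ r) ↔ ((r → r) ∧ ~((q ∧ q) ∨ q))) = 1 − 0.47 = 0.53

0.53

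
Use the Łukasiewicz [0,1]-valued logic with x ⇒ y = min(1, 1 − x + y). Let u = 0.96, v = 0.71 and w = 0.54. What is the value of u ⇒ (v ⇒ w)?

v ⇒ w = min(1, 1 − 0.71 + 0.54) = min(1, 0.83) = 0.83
u ⇒ (v ⇒ w) = min(1, 1 − 0.96 + 0.83) = min(1, 0.87) = 0.87

0.87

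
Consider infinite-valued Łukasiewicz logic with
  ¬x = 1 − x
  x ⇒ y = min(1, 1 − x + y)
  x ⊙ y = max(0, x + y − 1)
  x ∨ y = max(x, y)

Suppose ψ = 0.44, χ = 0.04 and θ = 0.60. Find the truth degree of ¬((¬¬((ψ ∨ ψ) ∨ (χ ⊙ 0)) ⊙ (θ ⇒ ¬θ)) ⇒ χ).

ψ ∨ ψ = max(0.44, 0.44) = 0.44
χ ⊙ 0 = max(0, 0.04 + 0.00 − 1) = max(0, -0.96) = 0.00
(ψ ∨ ψ) ∨ (χ ⊙ 0) = max(0.44, 0.00) = 0.44
¬((ψ ∨ ψ) ∨ (χ ⊙ 0)) = 1 − 0.44 = 0.56
¬¬((ψ ∨ ψ) ∨ (χ ⊙ 0)) = 1 − 0.56 = 0.44
¬θ = 1 − 0.60 = 0.40
θ ⇒ ¬θ = min(1, 1 − 0.60 + 0.40) = min(1, 0.80) = 0.80
¬¬((ψ ∨ ψ) ∨ (χ ⊙ 0)) ⊙ (θ ⇒ ¬θ) = max(0, 0.44 + 0.80 − 1) = max(0, 0.24) = 0.24
(¬¬((ψ ∨ ψ) ∨ (χ ⊙ 0)) ⊙ (θ ⇒ ¬θ)) ⇒ χ = min(1, 1 − 0.24 + 0.04) = min(1, 0.80) = 0.80
¬((¬¬((ψ ∨ ψ) ∨ (χ ⊙ 0)) ⊙ (θ ⇒ ¬θ)) ⇒ χ) = 1 − 0.80 = 0.20

0.20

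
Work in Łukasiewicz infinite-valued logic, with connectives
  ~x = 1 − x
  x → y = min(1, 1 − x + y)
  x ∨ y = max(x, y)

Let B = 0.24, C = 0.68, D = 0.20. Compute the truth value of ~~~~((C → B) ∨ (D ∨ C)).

C → B = min(1, 1 − 0.68 + 0.24) = min(1, 0.56) = 0.56
D ∨ C = max(0.20, 0.68) = 0.68
(C → B) ∨ (D ∨ C) = max(0.56, 0.68) = 0.68
~((C → B) ∨ (D ∨ C)) = 1 − 0.68 = 0.32
~~((C → B) ∨ (D ∨ C)) = 1 − 0.32 = 0.68
~~~((C → B) ∨ (D ∨ C)) = 1 − 0.68 = 0.32
~~~~((C → B) ∨ (D ∨ C)) = 1 − 0.32 = 0.68

0.68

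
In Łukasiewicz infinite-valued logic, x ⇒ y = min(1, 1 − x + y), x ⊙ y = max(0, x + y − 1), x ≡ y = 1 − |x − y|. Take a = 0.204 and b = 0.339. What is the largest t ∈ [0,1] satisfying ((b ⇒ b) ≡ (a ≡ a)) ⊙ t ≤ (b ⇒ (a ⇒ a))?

1.000

b ⇒ b = min(1, 1 − 0.339 + 0.339) = min(1, 1.000) = 1.000
a ≡ a = 1 − |0.204 − 0.204| = 1 − 0.000 = 1.000
(b ⇒ b) ≡ (a ≡ a) = 1 − |1.000 − 1.000| = 1 − 0.000 = 1.000
So the left factor is (b ⇒ b) ≡ (a ≡ a) = 1.000.
a ⇒ a = min(1, 1 − 0.204 + 0.204) = min(1, 1.000) = 1.000
b ⇒ (a ⇒ a) = min(1, 1 − 0.339 + 1.000) = min(1, 1.661) = 1.000
So the right-hand bound is b ⇒ (a ⇒ a) = 1.000.
The residuum of the Łukasiewicz t-norm gives the supremum: min(1, 1 − 1.000 + 1.000).
1 − 1.000 + 1.000 = 1.000, so t = min(1, 1.000) = 1.000.
Check: 1.000 ⊙ 1.000 = max(0, 1.000) = 1.000 ≤ 1.000.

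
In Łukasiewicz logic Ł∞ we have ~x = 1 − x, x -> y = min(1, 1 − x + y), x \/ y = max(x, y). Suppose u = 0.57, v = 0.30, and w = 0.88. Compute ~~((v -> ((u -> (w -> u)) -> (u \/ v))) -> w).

0.88

w -> u = min(1, 1 − 0.88 + 0.57) = min(1, 0.69) = 0.69
u -> (w -> u) = min(1, 1 − 0.57 + 0.69) = min(1, 1.12) = 1.00
u \/ v = max(0.57, 0.30) = 0.57
(u -> (w -> u)) -> (u \/ v) = min(1, 1 − 1.00 + 0.57) = min(1, 0.57) = 0.57
v -> ((u -> (w -> u)) -> (u \/ v)) = min(1, 1 − 0.30 + 0.57) = min(1, 1.27) = 1.00
(v -> ((u -> (w -> u)) -> (u \/ v))) -> w = min(1, 1 − 1.00 + 0.88) = min(1, 0.88) = 0.88
~((v -> ((u -> (w -> u)) -> (u \/ v))) -> w) = 1 − 0.88 = 0.12
~~((v -> ((u -> (w -> u)) -> (u \/ v))) -> w) = 1 − 0.12 = 0.88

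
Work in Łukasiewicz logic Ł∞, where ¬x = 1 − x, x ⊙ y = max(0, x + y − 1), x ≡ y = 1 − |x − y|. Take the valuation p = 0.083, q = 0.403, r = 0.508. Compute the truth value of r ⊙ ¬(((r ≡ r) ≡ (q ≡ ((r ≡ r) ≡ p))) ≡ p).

r ≡ r = 1 − |0.508 − 0.508| = 1 − 0.000 = 1.000
(r ≡ r) ≡ p = 1 − |1.000 − 0.083| = 1 − 0.917 = 0.083
q ≡ ((r ≡ r) ≡ p) = 1 − |0.403 − 0.083| = 1 − 0.320 = 0.680
(r ≡ r) ≡ (q ≡ ((r ≡ r) ≡ p)) = 1 − |1.000 − 0.680| = 1 − 0.320 = 0.680
((r ≡ r) ≡ (q ≡ ((r ≡ r) ≡ p))) ≡ p = 1 − |0.680 − 0.083| = 1 − 0.597 = 0.403
¬(((r ≡ r) ≡ (q ≡ ((r ≡ r) ≡ p))) ≡ p) = 1 − 0.403 = 0.597
r ⊙ ¬(((r ≡ r) ≡ (q ≡ ((r ≡ r) ≡ p))) ≡ p) = max(0, 0.508 + 0.597 − 1) = max(0, 0.105) = 0.105

0.105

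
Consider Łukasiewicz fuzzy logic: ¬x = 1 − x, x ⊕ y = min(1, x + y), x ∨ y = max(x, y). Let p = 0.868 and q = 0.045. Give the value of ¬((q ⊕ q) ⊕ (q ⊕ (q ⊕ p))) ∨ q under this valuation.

q ⊕ q = min(1, 0.045 + 0.045) = min(1, 0.090) = 0.090
q ⊕ p = min(1, 0.045 + 0.868) = min(1, 0.913) = 0.913
q ⊕ (q ⊕ p) = min(1, 0.045 + 0.913) = min(1, 0.958) = 0.958
(q ⊕ q) ⊕ (q ⊕ (q ⊕ p)) = min(1, 0.090 + 0.958) = min(1, 1.048) = 1.000
¬((q ⊕ q) ⊕ (q ⊕ (q ⊕ p))) = 1 − 1.000 = 0.000
¬((q ⊕ q) ⊕ (q ⊕ (q ⊕ p))) ∨ q = max(0.000, 0.045) = 0.045

0.045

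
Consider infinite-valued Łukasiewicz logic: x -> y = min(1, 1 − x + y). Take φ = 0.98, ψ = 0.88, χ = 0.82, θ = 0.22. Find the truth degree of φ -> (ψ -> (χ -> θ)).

χ -> θ = min(1, 1 − 0.82 + 0.22) = min(1, 0.40) = 0.40
ψ -> (χ -> θ) = min(1, 1 − 0.88 + 0.40) = min(1, 0.52) = 0.52
φ -> (ψ -> (χ -> θ)) = min(1, 1 − 0.98 + 0.52) = min(1, 0.54) = 0.54

0.54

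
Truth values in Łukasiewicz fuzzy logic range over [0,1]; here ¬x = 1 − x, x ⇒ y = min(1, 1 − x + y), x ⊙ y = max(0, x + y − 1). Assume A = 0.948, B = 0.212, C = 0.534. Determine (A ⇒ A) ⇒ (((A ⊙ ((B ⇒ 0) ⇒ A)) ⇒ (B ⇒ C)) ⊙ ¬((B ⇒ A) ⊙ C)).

A ⇒ A = min(1, 1 − 0.948 + 0.948) = min(1, 1.000) = 1.000
B ⇒ 0 = min(1, 1 − 0.212 + 0.000) = min(1, 0.788) = 0.788
(B ⇒ 0) ⇒ A = min(1, 1 − 0.788 + 0.948) = min(1, 1.160) = 1.000
A ⊙ ((B ⇒ 0) ⇒ A) = max(0, 0.948 + 1.000 − 1) = max(0, 0.948) = 0.948
B ⇒ C = min(1, 1 − 0.212 + 0.534) = min(1, 1.322) = 1.000
(A ⊙ ((B ⇒ 0) ⇒ A)) ⇒ (B ⇒ C) = min(1, 1 − 0.948 + 1.000) = min(1, 1.052) = 1.000
B ⇒ A = min(1, 1 − 0.212 + 0.948) = min(1, 1.736) = 1.000
(B ⇒ A) ⊙ C = max(0, 1.000 + 0.534 − 1) = max(0, 0.534) = 0.534
¬((B ⇒ A) ⊙ C) = 1 − 0.534 = 0.466
((A ⊙ ((B ⇒ 0) ⇒ A)) ⇒ (B ⇒ C)) ⊙ ¬((B ⇒ A) ⊙ C) = max(0, 1.000 + 0.466 − 1) = max(0, 0.466) = 0.466
(A ⇒ A) ⇒ (((A ⊙ ((B ⇒ 0) ⇒ A)) ⇒ (B ⇒ C)) ⊙ ¬((B ⇒ A) ⊙ C)) = min(1, 1 − 1.000 + 0.466) = min(1, 0.466) = 0.466

0.466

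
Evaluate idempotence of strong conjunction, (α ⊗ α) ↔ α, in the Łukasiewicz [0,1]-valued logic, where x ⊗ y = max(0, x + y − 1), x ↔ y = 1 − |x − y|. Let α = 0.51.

0.51

α ⊗ α = max(0, 0.51 + 0.51 − 1) = max(0, 0.02) = 0.02
(α ⊗ α) ↔ α = 1 − |0.02 − 0.51| = 1 − 0.49 = 0.51
(The value 0.51 < 1 shows this instance is not satisfied; fails in Ł∞ since a ⊗ a = max(0, 2a−1) ≠ a in general.)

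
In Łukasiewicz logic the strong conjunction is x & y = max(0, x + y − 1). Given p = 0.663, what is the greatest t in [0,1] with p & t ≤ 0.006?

The residuum of the Łukasiewicz t-norm gives the supremum: min(1, 1 − 0.663 + 0.006).
1 − 0.663 + 0.006 = 0.343, so t = min(1, 0.343) = 0.343.
Check: 0.663 & 0.343 = max(0, 0.006) = 0.006 ≤ 0.006.

0.343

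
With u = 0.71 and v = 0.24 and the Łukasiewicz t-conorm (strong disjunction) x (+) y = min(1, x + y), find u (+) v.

u (+) v = min(1, 0.71 + 0.24) = min(1, 0.95) = 0.95
For comparison, the Gödel t-conorm max(x, y) would give 0.71.

0.95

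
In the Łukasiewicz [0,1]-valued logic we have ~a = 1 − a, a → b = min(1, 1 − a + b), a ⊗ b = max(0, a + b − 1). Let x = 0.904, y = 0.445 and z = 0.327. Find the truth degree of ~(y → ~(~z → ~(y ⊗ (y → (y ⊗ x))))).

0.423

~z = 1 − 0.327 = 0.673
y ⊗ x = max(0, 0.445 + 0.904 − 1) = max(0, 0.349) = 0.349
y → (y ⊗ x) = min(1, 1 − 0.445 + 0.349) = min(1, 0.904) = 0.904
y ⊗ (y → (y ⊗ x)) = max(0, 0.445 + 0.904 − 1) = max(0, 0.349) = 0.349
~(y ⊗ (y → (y ⊗ x))) = 1 − 0.349 = 0.651
~z → ~(y ⊗ (y → (y ⊗ x))) = min(1, 1 − 0.673 + 0.651) = min(1, 0.978) = 0.978
~(~z → ~(y ⊗ (y → (y ⊗ x)))) = 1 − 0.978 = 0.022
y → ~(~z → ~(y ⊗ (y → (y ⊗ x)))) = min(1, 1 − 0.445 + 0.022) = min(1, 0.577) = 0.577
~(y → ~(~z → ~(y ⊗ (y → (y ⊗ x))))) = 1 − 0.577 = 0.423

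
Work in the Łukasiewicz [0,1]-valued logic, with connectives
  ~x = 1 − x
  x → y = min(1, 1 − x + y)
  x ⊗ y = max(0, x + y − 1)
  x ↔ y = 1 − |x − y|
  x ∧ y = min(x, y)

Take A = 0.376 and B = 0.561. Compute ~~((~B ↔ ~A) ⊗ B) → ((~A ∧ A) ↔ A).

1.000

~B = 1 − 0.561 = 0.439
~A = 1 − 0.376 = 0.624
~B ↔ ~A = 1 − |0.439 − 0.624| = 1 − 0.185 = 0.815
(~B ↔ ~A) ⊗ B = max(0, 0.815 + 0.561 − 1) = max(0, 0.376) = 0.376
~((~B ↔ ~A) ⊗ B) = 1 − 0.376 = 0.624
~~((~B ↔ ~A) ⊗ B) = 1 − 0.624 = 0.376
~A ∧ A = min(0.624, 0.376) = 0.376
(~A ∧ A) ↔ A = 1 − |0.376 − 0.376| = 1 − 0.000 = 1.000
~~((~B ↔ ~A) ⊗ B) → ((~A ∧ A) ↔ A) = min(1, 1 − 0.376 + 1.000) = min(1, 1.624) = 1.000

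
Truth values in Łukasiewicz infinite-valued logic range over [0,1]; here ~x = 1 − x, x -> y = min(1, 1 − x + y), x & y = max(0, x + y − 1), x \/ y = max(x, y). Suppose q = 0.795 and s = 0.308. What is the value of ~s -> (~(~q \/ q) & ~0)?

~s = 1 − 0.308 = 0.692
~q = 1 − 0.795 = 0.205
~q \/ q = max(0.205, 0.795) = 0.795
~(~q \/ q) = 1 − 0.795 = 0.205
~0 = 1 − 0.000 = 1.000
~(~q \/ q) & ~0 = max(0, 0.205 + 1.000 − 1) = max(0, 0.205) = 0.205
~s -> (~(~q \/ q) & ~0) = min(1, 1 − 0.692 + 0.205) = min(1, 0.513) = 0.513

0.513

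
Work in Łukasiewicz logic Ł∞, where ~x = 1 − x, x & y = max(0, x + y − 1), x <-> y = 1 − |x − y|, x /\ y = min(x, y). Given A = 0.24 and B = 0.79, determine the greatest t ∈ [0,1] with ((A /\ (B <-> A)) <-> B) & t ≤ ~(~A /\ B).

B <-> A = 1 − |0.79 − 0.24| = 1 − 0.55 = 0.45
A /\ (B <-> A) = min(0.24, 0.45) = 0.24
(A /\ (B <-> A)) <-> B = 1 − |0.24 − 0.79| = 1 − 0.55 = 0.45
So the left factor is (A /\ (B <-> A)) <-> B = 0.45.
~A = 1 − 0.24 = 0.76
~A /\ B = min(0.76, 0.79) = 0.76
~(~A /\ B) = 1 − 0.76 = 0.24
So the right-hand bound is ~(~A /\ B) = 0.24.
The residuum of the Łukasiewicz t-norm gives the supremum: min(1, 1 − 0.45 + 0.24).
1 − 0.45 + 0.24 = 0.79, so t = min(1, 0.79) = 0.79.
Check: 0.45 & 0.79 = max(0, 0.24) = 0.24 ≤ 0.24.

0.79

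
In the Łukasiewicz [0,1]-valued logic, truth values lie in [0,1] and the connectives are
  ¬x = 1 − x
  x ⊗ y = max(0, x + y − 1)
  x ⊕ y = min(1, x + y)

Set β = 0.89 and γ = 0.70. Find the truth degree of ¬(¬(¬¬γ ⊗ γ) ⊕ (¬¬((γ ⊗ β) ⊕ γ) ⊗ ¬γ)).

¬γ = 1 − 0.70 = 0.30
¬¬γ = 1 − 0.30 = 0.70
¬¬γ ⊗ γ = max(0, 0.70 + 0.70 − 1) = max(0, 0.40) = 0.40
¬(¬¬γ ⊗ γ) = 1 − 0.40 = 0.60
γ ⊗ β = max(0, 0.70 + 0.89 − 1) = max(0, 0.59) = 0.59
(γ ⊗ β) ⊕ γ = min(1, 0.59 + 0.70) = min(1, 1.29) = 1.00
¬((γ ⊗ β) ⊕ γ) = 1 − 1.00 = 0.00
¬¬((γ ⊗ β) ⊕ γ) = 1 − 0.00 = 1.00
¬¬((γ ⊗ β) ⊕ γ) ⊗ ¬γ = max(0, 1.00 + 0.30 − 1) = max(0, 0.30) = 0.30
¬(¬¬γ ⊗ γ) ⊕ (¬¬((γ ⊗ β) ⊕ γ) ⊗ ¬γ) = min(1, 0.60 + 0.30) = min(1, 0.90) = 0.90
¬(¬(¬¬γ ⊗ γ) ⊕ (¬¬((γ ⊗ β) ⊕ γ) ⊗ ¬γ)) = 1 − 0.90 = 0.10

0.10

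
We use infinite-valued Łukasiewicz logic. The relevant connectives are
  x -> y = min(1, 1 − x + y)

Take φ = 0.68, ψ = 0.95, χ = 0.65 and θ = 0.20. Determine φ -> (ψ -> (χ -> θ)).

χ -> θ = min(1, 1 − 0.65 + 0.20) = min(1, 0.55) = 0.55
ψ -> (χ -> θ) = min(1, 1 − 0.95 + 0.55) = min(1, 0.60) = 0.60
φ -> (ψ -> (χ -> θ)) = min(1, 1 − 0.68 + 0.60) = min(1, 0.92) = 0.92

0.92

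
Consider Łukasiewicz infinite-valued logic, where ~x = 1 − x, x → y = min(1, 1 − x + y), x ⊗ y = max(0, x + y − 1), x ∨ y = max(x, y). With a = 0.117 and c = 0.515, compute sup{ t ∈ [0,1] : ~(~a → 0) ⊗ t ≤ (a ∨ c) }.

0.632

~a = 1 − 0.117 = 0.883
~a → 0 = min(1, 1 − 0.883 + 0.000) = min(1, 0.117) = 0.117
~(~a → 0) = 1 − 0.117 = 0.883
So the left factor is ~(~a → 0) = 0.883.
a ∨ c = max(0.117, 0.515) = 0.515
So the right-hand bound is a ∨ c = 0.515.
The residuum of the Łukasiewicz t-norm gives the supremum: min(1, 1 − 0.883 + 0.515).
1 − 0.883 + 0.515 = 0.632, so t = min(1, 0.632) = 0.632.
Check: 0.883 ⊗ 0.632 = max(0, 0.515) = 0.515 ≤ 0.515.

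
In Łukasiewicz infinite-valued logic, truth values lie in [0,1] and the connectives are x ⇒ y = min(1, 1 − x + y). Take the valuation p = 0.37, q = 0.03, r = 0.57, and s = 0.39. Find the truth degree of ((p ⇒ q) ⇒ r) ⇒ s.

0.48

p ⇒ q = min(1, 1 − 0.37 + 0.03) = min(1, 0.66) = 0.66
(p ⇒ q) ⇒ r = min(1, 1 − 0.66 + 0.57) = min(1, 0.91) = 0.91
((p ⇒ q) ⇒ r) ⇒ s = min(1, 1 − 0.91 + 0.39) = min(1, 0.48) = 0.48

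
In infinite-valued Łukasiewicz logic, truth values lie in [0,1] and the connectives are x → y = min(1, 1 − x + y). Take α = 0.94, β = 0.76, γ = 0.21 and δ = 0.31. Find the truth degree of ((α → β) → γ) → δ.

0.92

α → β = min(1, 1 − 0.94 + 0.76) = min(1, 0.82) = 0.82
(α → β) → γ = min(1, 1 − 0.82 + 0.21) = min(1, 0.39) = 0.39
((α → β) → γ) → δ = min(1, 1 − 0.39 + 0.31) = min(1, 0.92) = 0.92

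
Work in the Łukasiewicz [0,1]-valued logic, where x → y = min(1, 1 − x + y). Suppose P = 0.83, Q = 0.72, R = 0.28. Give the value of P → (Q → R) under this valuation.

0.73

Q → R = min(1, 1 − 0.72 + 0.28) = min(1, 0.56) = 0.56
P → (Q → R) = min(1, 1 − 0.83 + 0.56) = min(1, 0.73) = 0.73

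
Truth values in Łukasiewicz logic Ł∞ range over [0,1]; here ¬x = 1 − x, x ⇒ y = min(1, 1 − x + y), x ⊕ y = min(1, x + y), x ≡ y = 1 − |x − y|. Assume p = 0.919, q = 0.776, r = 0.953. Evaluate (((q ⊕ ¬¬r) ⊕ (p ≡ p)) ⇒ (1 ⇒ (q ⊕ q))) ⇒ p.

¬r = 1 − 0.953 = 0.047
¬¬r = 1 − 0.047 = 0.953
q ⊕ ¬¬r = min(1, 0.776 + 0.953) = min(1, 1.729) = 1.000
p ≡ p = 1 − |0.919 − 0.919| = 1 − 0.000 = 1.000
(q ⊕ ¬¬r) ⊕ (p ≡ p) = min(1, 1.000 + 1.000) = min(1, 2.000) = 1.000
q ⊕ q = min(1, 0.776 + 0.776) = min(1, 1.552) = 1.000
1 ⇒ (q ⊕ q) = min(1, 1 − 1.000 + 1.000) = min(1, 1.000) = 1.000
((q ⊕ ¬¬r) ⊕ (p ≡ p)) ⇒ (1 ⇒ (q ⊕ q)) = min(1, 1 − 1.000 + 1.000) = min(1, 1.000) = 1.000
(((q ⊕ ¬¬r) ⊕ (p ≡ p)) ⇒ (1 ⇒ (q ⊕ q))) ⇒ p = min(1, 1 − 1.000 + 0.919) = min(1, 0.919) = 0.919

0.919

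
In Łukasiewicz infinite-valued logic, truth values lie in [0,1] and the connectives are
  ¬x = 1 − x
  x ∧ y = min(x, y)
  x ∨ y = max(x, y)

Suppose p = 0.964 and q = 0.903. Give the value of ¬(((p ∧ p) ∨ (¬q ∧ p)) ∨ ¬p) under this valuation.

p ∧ p = min(0.964, 0.964) = 0.964
¬q = 1 − 0.903 = 0.097
¬q ∧ p = min(0.097, 0.964) = 0.097
(p ∧ p) ∨ (¬q ∧ p) = max(0.964, 0.097) = 0.964
¬p = 1 − 0.964 = 0.036
((p ∧ p) ∨ (¬q ∧ p)) ∨ ¬p = max(0.964, 0.036) = 0.964
¬(((p ∧ p) ∨ (¬q ∧ p)) ∨ ¬p) = 1 − 0.964 = 0.036

0.036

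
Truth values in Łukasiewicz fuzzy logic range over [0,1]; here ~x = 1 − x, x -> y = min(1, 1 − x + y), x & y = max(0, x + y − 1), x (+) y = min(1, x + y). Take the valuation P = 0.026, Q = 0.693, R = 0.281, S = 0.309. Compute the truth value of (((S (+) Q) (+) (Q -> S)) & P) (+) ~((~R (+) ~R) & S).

0.717

S (+) Q = min(1, 0.309 + 0.693) = min(1, 1.002) = 1.000
Q -> S = min(1, 1 − 0.693 + 0.309) = min(1, 0.616) = 0.616
(S (+) Q) (+) (Q -> S) = min(1, 1.000 + 0.616) = min(1, 1.616) = 1.000
((S (+) Q) (+) (Q -> S)) & P = max(0, 1.000 + 0.026 − 1) = max(0, 0.026) = 0.026
~R = 1 − 0.281 = 0.719
~R (+) ~R = min(1, 0.719 + 0.719) = min(1, 1.438) = 1.000
(~R (+) ~R) & S = max(0, 1.000 + 0.309 − 1) = max(0, 0.309) = 0.309
~((~R (+) ~R) & S) = 1 − 0.309 = 0.691
(((S (+) Q) (+) (Q -> S)) & P) (+) ~((~R (+) ~R) & S) = min(1, 0.026 + 0.691) = min(1, 0.717) = 0.717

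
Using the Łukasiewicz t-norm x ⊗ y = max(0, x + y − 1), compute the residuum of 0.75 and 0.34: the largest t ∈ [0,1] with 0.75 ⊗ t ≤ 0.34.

0.59

The residuum of the Łukasiewicz t-norm gives the supremum: min(1, 1 − 0.75 + 0.34).
1 − 0.75 + 0.34 = 0.59, so t = min(1, 0.59) = 0.59.
Check: 0.75 ⊗ 0.59 = max(0, 0.34) = 0.34 ≤ 0.34.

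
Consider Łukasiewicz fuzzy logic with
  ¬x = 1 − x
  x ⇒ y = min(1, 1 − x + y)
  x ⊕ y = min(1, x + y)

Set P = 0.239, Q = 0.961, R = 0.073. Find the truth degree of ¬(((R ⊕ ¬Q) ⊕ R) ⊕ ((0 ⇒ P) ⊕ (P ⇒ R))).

¬Q = 1 − 0.961 = 0.039
R ⊕ ¬Q = min(1, 0.073 + 0.039) = min(1, 0.112) = 0.112
(R ⊕ ¬Q) ⊕ R = min(1, 0.112 + 0.073) = min(1, 0.185) = 0.185
0 ⇒ P = min(1, 1 − 0.000 + 0.239) = min(1, 1.239) = 1.000
P ⇒ R = min(1, 1 − 0.239 + 0.073) = min(1, 0.834) = 0.834
(0 ⇒ P) ⊕ (P ⇒ R) = min(1, 1.000 + 0.834) = min(1, 1.834) = 1.000
((R ⊕ ¬Q) ⊕ R) ⊕ ((0 ⇒ P) ⊕ (P ⇒ R)) = min(1, 0.185 + 1.000) = min(1, 1.185) = 1.000
¬(((R ⊕ ¬Q) ⊕ R) ⊕ ((0 ⇒ P) ⊕ (P ⇒ R))) = 1 − 1.000 = 0.000

0.000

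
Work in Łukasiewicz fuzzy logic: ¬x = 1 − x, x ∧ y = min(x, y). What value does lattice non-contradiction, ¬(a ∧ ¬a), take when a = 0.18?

0.82

¬a = 1 − 0.18 = 0.82
a ∧ ¬a = min(0.18, 0.82) = 0.18
¬(a ∧ ¬a) = 1 − 0.18 = 0.82
(The value 0.82 < 1 shows this instance is not satisfied; not a Ł∞-tautology — its value is 1 − min(a, 1−a).)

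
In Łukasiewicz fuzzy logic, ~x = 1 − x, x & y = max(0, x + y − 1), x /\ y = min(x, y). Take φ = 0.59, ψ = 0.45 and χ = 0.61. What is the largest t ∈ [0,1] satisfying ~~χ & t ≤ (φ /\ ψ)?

~χ = 1 − 0.61 = 0.39
~~χ = 1 − 0.39 = 0.61
So the left factor is ~~χ = 0.61.
φ /\ ψ = min(0.59, 0.45) = 0.45
So the right-hand bound is φ /\ ψ = 0.45.
The residuum of the Łukasiewicz t-norm gives the supremum: min(1, 1 − 0.61 + 0.45).
1 − 0.61 + 0.45 = 0.84, so t = min(1, 0.84) = 0.84.
Check: 0.61 & 0.84 = max(0, 0.45) = 0.45 ≤ 0.45.

0.84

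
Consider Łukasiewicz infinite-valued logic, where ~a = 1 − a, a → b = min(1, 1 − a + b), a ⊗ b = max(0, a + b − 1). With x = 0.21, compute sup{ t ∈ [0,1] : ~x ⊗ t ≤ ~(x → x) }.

~x = 1 − 0.21 = 0.79
So the left factor is ~x = 0.79.
x → x = min(1, 1 − 0.21 + 0.21) = min(1, 1.00) = 1.00
~(x → x) = 1 − 1.00 = 0.00
So the right-hand bound is ~(x → x) = 0.00.
The residuum of the Łukasiewicz t-norm gives the supremum: min(1, 1 − 0.79 + 0.00).
1 − 0.79 + 0.00 = 0.21, so t = min(1, 0.21) = 0.21.
Check: 0.79 ⊗ 0.21 = max(0, 0.00) = 0.00 ≤ 0.00.

0.21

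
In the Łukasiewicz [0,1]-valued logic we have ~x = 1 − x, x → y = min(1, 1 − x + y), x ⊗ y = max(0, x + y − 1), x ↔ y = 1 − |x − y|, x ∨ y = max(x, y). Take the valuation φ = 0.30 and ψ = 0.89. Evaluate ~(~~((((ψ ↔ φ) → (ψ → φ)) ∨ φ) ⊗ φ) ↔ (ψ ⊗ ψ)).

0.48

ψ ↔ φ = 1 − |0.89 − 0.30| = 1 − 0.59 = 0.41
ψ → φ = min(1, 1 − 0.89 + 0.30) = min(1, 0.41) = 0.41
(ψ ↔ φ) → (ψ → φ) = min(1, 1 − 0.41 + 0.41) = min(1, 1.00) = 1.00
((ψ ↔ φ) → (ψ → φ)) ∨ φ = max(1.00, 0.30) = 1.00
(((ψ ↔ φ) → (ψ → φ)) ∨ φ) ⊗ φ = max(0, 1.00 + 0.30 − 1) = max(0, 0.30) = 0.30
~((((ψ ↔ φ) → (ψ → φ)) ∨ φ) ⊗ φ) = 1 − 0.30 = 0.70
~~((((ψ ↔ φ) → (ψ → φ)) ∨ φ) ⊗ φ) = 1 − 0.70 = 0.30
ψ ⊗ ψ = max(0, 0.89 + 0.89 − 1) = max(0, 0.78) = 0.78
~~((((ψ ↔ φ) → (ψ → φ)) ∨ φ) ⊗ φ) ↔ (ψ ⊗ ψ) = 1 − |0.30 − 0.78| = 1 − 0.48 = 0.52
~(~~((((ψ ↔ φ) → (ψ → φ)) ∨ φ) ⊗ φ) ↔ (ψ ⊗ ψ)) = 1 − 0.52 = 0.48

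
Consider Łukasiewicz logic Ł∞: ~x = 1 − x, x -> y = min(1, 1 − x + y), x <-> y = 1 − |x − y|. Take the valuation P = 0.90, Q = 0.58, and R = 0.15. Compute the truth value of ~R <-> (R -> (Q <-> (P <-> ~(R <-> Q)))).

0.85

~R = 1 − 0.15 = 0.85
R <-> Q = 1 − |0.15 − 0.58| = 1 − 0.43 = 0.57
~(R <-> Q) = 1 − 0.57 = 0.43
P <-> ~(R <-> Q) = 1 − |0.90 − 0.43| = 1 − 0.47 = 0.53
Q <-> (P <-> ~(R <-> Q)) = 1 − |0.58 − 0.53| = 1 − 0.05 = 0.95
R -> (Q <-> (P <-> ~(R <-> Q))) = min(1, 1 − 0.15 + 0.95) = min(1, 1.80) = 1.00
~R <-> (R -> (Q <-> (P <-> ~(R <-> Q)))) = 1 − |0.85 − 1.00| = 1 − 0.15 = 0.85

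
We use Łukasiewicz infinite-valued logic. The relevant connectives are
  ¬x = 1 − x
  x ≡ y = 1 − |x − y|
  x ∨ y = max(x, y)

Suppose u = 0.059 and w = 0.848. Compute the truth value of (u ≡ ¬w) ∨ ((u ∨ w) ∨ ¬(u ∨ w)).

¬w = 1 − 0.848 = 0.152
u ≡ ¬w = 1 − |0.059 − 0.152| = 1 − 0.093 = 0.907
u ∨ w = max(0.059, 0.848) = 0.848
¬(u ∨ w) = 1 − 0.848 = 0.152
(u ∨ w) ∨ ¬(u ∨ w) = max(0.848, 0.152) = 0.848
(u ≡ ¬w) ∨ ((u ∨ w) ∨ ¬(u ∨ w)) = max(0.907, 0.848) = 0.907

0.907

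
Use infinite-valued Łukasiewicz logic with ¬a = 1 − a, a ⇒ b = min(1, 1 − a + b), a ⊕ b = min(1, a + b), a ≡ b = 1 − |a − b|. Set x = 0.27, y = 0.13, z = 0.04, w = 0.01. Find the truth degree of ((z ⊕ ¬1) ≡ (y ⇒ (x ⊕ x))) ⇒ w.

0.97

¬1 = 1 − 1.00 = 0.00
z ⊕ ¬1 = min(1, 0.04 + 0.00) = min(1, 0.04) = 0.04
x ⊕ x = min(1, 0.27 + 0.27) = min(1, 0.54) = 0.54
y ⇒ (x ⊕ x) = min(1, 1 − 0.13 + 0.54) = min(1, 1.41) = 1.00
(z ⊕ ¬1) ≡ (y ⇒ (x ⊕ x)) = 1 − |0.04 − 1.00| = 1 − 0.96 = 0.04
((z ⊕ ¬1) ≡ (y ⇒ (x ⊕ x))) ⇒ w = min(1, 1 − 0.04 + 0.01) = min(1, 0.97) = 0.97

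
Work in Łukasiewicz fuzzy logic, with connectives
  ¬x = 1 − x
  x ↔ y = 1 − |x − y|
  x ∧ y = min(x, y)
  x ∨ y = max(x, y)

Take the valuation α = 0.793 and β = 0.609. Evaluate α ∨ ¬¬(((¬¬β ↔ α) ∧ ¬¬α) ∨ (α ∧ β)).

¬β = 1 − 0.609 = 0.391
¬¬β = 1 − 0.391 = 0.609
¬¬β ↔ α = 1 − |0.609 − 0.793| = 1 − 0.184 = 0.816
¬α = 1 − 0.793 = 0.207
¬¬α = 1 − 0.207 = 0.793
(¬¬β ↔ α) ∧ ¬¬α = min(0.816, 0.793) = 0.793
α ∧ β = min(0.793, 0.609) = 0.609
((¬¬β ↔ α) ∧ ¬¬α) ∨ (α ∧ β) = max(0.793, 0.609) = 0.793
¬(((¬¬β ↔ α) ∧ ¬¬α) ∨ (α ∧ β)) = 1 − 0.793 = 0.207
¬¬(((¬¬β ↔ α) ∧ ¬¬α) ∨ (α ∧ β)) = 1 − 0.207 = 0.793
α ∨ ¬¬(((¬¬β ↔ α) ∧ ¬¬α) ∨ (α ∧ β)) = max(0.793, 0.793) = 0.793

0.793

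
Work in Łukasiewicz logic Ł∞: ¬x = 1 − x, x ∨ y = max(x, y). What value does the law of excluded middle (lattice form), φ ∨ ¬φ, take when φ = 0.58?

¬φ = 1 − 0.58 = 0.42
φ ∨ ¬φ = max(0.58, 0.42) = 0.58
(The value 0.58 < 1 shows this instance is not satisfied; not a Ł∞-tautology — its value is max(a, 1−a).)

0.58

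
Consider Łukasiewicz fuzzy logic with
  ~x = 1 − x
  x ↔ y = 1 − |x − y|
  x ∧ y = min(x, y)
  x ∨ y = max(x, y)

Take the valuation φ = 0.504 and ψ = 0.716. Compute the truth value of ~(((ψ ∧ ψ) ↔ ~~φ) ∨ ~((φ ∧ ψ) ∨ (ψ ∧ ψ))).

0.212

ψ ∧ ψ = min(0.716, 0.716) = 0.716
~φ = 1 − 0.504 = 0.496
~~φ = 1 − 0.496 = 0.504
(ψ ∧ ψ) ↔ ~~φ = 1 − |0.716 − 0.504| = 1 − 0.212 = 0.788
φ ∧ ψ = min(0.504, 0.716) = 0.504
(φ ∧ ψ) ∨ (ψ ∧ ψ) = max(0.504, 0.716) = 0.716
~((φ ∧ ψ) ∨ (ψ ∧ ψ)) = 1 − 0.716 = 0.284
((ψ ∧ ψ) ↔ ~~φ) ∨ ~((φ ∧ ψ) ∨ (ψ ∧ ψ)) = max(0.788, 0.284) = 0.788
~(((ψ ∧ ψ) ↔ ~~φ) ∨ ~((φ ∧ ψ) ∨ (ψ ∧ ψ))) = 1 − 0.788 = 0.212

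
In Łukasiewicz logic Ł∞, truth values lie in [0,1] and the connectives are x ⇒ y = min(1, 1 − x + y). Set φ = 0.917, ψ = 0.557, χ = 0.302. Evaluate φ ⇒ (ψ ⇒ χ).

ψ ⇒ χ = min(1, 1 − 0.557 + 0.302) = min(1, 0.745) = 0.745
φ ⇒ (ψ ⇒ χ) = min(1, 1 − 0.917 + 0.745) = min(1, 0.828) = 0.828

0.828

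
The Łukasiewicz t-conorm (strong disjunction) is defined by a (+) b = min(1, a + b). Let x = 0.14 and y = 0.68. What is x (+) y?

0.82

x (+) y = min(1, 0.14 + 0.68) = min(1, 0.82) = 0.82
For comparison, the Gödel t-conorm max(a, b) would give 0.68.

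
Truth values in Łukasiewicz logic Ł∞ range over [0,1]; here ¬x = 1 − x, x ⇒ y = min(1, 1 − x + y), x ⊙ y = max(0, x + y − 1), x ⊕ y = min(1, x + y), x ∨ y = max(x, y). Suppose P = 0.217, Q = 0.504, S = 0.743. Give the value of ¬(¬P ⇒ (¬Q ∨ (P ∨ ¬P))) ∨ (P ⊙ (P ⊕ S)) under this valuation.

0.177

¬P = 1 − 0.217 = 0.783
¬Q = 1 − 0.504 = 0.496
P ∨ ¬P = max(0.217, 0.783) = 0.783
¬Q ∨ (P ∨ ¬P) = max(0.496, 0.783) = 0.783
¬P ⇒ (¬Q ∨ (P ∨ ¬P)) = min(1, 1 − 0.783 + 0.783) = min(1, 1.000) = 1.000
¬(¬P ⇒ (¬Q ∨ (P ∨ ¬P))) = 1 − 1.000 = 0.000
P ⊕ S = min(1, 0.217 + 0.743) = min(1, 0.960) = 0.960
P ⊙ (P ⊕ S) = max(0, 0.217 + 0.960 − 1) = max(0, 0.177) = 0.177
¬(¬P ⇒ (¬Q ∨ (P ∨ ¬P))) ∨ (P ⊙ (P ⊕ S)) = max(0.000, 0.177) = 0.177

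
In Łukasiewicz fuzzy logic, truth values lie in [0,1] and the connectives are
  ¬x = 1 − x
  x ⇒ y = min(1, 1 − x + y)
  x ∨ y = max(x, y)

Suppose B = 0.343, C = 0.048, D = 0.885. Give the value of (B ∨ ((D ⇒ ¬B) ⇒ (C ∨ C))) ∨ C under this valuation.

¬B = 1 − 0.343 = 0.657
D ⇒ ¬B = min(1, 1 − 0.885 + 0.657) = min(1, 0.772) = 0.772
C ∨ C = max(0.048, 0.048) = 0.048
(D ⇒ ¬B) ⇒ (C ∨ C) = min(1, 1 − 0.772 + 0.048) = min(1, 0.276) = 0.276
B ∨ ((D ⇒ ¬B) ⇒ (C ∨ C)) = max(0.343, 0.276) = 0.343
(B ∨ ((D ⇒ ¬B) ⇒ (C ∨ C))) ∨ C = max(0.343, 0.048) = 0.343

0.343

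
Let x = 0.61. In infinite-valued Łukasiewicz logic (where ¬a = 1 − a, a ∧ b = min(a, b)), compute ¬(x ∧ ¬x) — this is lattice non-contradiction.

0.61

¬x = 1 − 0.61 = 0.39
x ∧ ¬x = min(0.61, 0.39) = 0.39
¬(x ∧ ¬x) = 1 − 0.39 = 0.61
(The value 0.61 < 1 shows this instance is not satisfied; not a Ł∞-tautology — its value is 1 − min(a, 1−a).)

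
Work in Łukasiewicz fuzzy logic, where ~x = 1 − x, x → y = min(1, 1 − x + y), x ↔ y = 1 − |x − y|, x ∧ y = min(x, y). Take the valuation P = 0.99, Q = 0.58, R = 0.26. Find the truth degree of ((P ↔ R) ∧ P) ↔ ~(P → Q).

0.86

P ↔ R = 1 − |0.99 − 0.26| = 1 − 0.73 = 0.27
(P ↔ R) ∧ P = min(0.27, 0.99) = 0.27
P → Q = min(1, 1 − 0.99 + 0.58) = min(1, 0.59) = 0.59
~(P → Q) = 1 − 0.59 = 0.41
((P ↔ R) ∧ P) ↔ ~(P → Q) = 1 − |0.27 − 0.41| = 1 − 0.14 = 0.86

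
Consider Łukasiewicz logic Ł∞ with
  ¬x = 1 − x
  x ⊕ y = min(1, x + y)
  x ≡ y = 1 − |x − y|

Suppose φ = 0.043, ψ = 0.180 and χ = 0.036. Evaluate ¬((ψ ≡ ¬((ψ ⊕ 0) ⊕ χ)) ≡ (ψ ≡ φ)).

ψ ⊕ 0 = min(1, 0.180 + 0.000) = min(1, 0.180) = 0.180
(ψ ⊕ 0) ⊕ χ = min(1, 0.180 + 0.036) = min(1, 0.216) = 0.216
¬((ψ ⊕ 0) ⊕ χ) = 1 − 0.216 = 0.784
ψ ≡ ¬((ψ ⊕ 0) ⊕ χ) = 1 − |0.180 − 0.784| = 1 − 0.604 = 0.396
ψ ≡ φ = 1 − |0.180 − 0.043| = 1 − 0.137 = 0.863
(ψ ≡ ¬((ψ ⊕ 0) ⊕ χ)) ≡ (ψ ≡ φ) = 1 − |0.396 − 0.863| = 1 − 0.467 = 0.533
¬((ψ ≡ ¬((ψ ⊕ 0) ⊕ χ)) ≡ (ψ ≡ φ)) = 1 − 0.533 = 0.467

0.467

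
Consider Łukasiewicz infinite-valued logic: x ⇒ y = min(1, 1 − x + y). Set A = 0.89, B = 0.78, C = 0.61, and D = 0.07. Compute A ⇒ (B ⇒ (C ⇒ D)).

0.79

C ⇒ D = min(1, 1 − 0.61 + 0.07) = min(1, 0.46) = 0.46
B ⇒ (C ⇒ D) = min(1, 1 − 0.78 + 0.46) = min(1, 0.68) = 0.68
A ⇒ (B ⇒ (C ⇒ D)) = min(1, 1 − 0.89 + 0.68) = min(1, 0.79) = 0.79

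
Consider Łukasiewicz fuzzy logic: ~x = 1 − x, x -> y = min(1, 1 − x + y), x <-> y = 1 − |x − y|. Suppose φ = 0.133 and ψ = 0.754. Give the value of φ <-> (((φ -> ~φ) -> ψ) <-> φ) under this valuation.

0.754

~φ = 1 − 0.133 = 0.867
φ -> ~φ = min(1, 1 − 0.133 + 0.867) = min(1, 1.734) = 1.000
(φ -> ~φ) -> ψ = min(1, 1 − 1.000 + 0.754) = min(1, 0.754) = 0.754
((φ -> ~φ) -> ψ) <-> φ = 1 − |0.754 − 0.133| = 1 − 0.621 = 0.379
φ <-> (((φ -> ~φ) -> ψ) <-> φ) = 1 − |0.133 − 0.379| = 1 − 0.246 = 0.754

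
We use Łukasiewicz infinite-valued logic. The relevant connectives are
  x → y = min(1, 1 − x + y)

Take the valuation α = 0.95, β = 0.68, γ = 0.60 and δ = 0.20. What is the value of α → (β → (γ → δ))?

0.97

γ → δ = min(1, 1 − 0.60 + 0.20) = min(1, 0.60) = 0.60
β → (γ → δ) = min(1, 1 − 0.68 + 0.60) = min(1, 0.92) = 0.92
α → (β → (γ → δ)) = min(1, 1 − 0.95 + 0.92) = min(1, 0.97) = 0.97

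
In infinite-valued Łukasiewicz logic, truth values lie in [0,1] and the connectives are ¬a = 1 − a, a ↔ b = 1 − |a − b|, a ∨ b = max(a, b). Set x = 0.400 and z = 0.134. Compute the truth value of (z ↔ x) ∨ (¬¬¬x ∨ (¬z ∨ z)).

0.866

z ↔ x = 1 − |0.134 − 0.400| = 1 − 0.266 = 0.734
¬x = 1 − 0.400 = 0.600
¬¬x = 1 − 0.600 = 0.400
¬¬¬x = 1 − 0.400 = 0.600
¬z = 1 − 0.134 = 0.866
¬z ∨ z = max(0.866, 0.134) = 0.866
¬¬¬x ∨ (¬z ∨ z) = max(0.600, 0.866) = 0.866
(z ↔ x) ∨ (¬¬¬x ∨ (¬z ∨ z)) = max(0.734, 0.866) = 0.866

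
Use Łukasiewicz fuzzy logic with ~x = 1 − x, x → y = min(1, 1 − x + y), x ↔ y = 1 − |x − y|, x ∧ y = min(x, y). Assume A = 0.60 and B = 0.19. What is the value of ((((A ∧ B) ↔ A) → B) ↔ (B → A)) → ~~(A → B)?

0.99

A ∧ B = min(0.60, 0.19) = 0.19
(A ∧ B) ↔ A = 1 − |0.19 − 0.60| = 1 − 0.41 = 0.59
((A ∧ B) ↔ A) → B = min(1, 1 − 0.59 + 0.19) = min(1, 0.60) = 0.60
B → A = min(1, 1 − 0.19 + 0.60) = min(1, 1.41) = 1.00
(((A ∧ B) ↔ A) → B) ↔ (B → A) = 1 − |0.60 − 1.00| = 1 − 0.40 = 0.60
A → B = min(1, 1 − 0.60 + 0.19) = min(1, 0.59) = 0.59
~(A → B) = 1 − 0.59 = 0.41
~~(A → B) = 1 − 0.41 = 0.59
((((A ∧ B) ↔ A) → B) ↔ (B → A)) → ~~(A → B) = min(1, 1 − 0.60 + 0.59) = min(1, 0.99) = 0.99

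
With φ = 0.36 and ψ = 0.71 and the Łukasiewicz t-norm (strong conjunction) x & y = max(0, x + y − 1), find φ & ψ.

φ & ψ = max(0, 0.36 + 0.71 − 1) = max(0, 0.07) = 0.07
For comparison, the Gödel (minimum) t-norm min(x, y) would give 0.36.

0.07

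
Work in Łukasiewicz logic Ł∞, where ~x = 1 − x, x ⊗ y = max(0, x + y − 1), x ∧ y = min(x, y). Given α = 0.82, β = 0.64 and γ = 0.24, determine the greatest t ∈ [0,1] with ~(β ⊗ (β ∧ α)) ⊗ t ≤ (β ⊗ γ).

0.28

β ∧ α = min(0.64, 0.82) = 0.64
β ⊗ (β ∧ α) = max(0, 0.64 + 0.64 − 1) = max(0, 0.28) = 0.28
~(β ⊗ (β ∧ α)) = 1 − 0.28 = 0.72
So the left factor is ~(β ⊗ (β ∧ α)) = 0.72.
β ⊗ γ = max(0, 0.64 + 0.24 − 1) = max(0, -0.12) = 0.00
So the right-hand bound is β ⊗ γ = 0.00.
The residuum of the Łukasiewicz t-norm gives the supremum: min(1, 1 − 0.72 + 0.00).
1 − 0.72 + 0.00 = 0.28, so t = min(1, 0.28) = 0.28.
Check: 0.72 ⊗ 0.28 = max(0, 0.00) = 0.00 ≤ 0.00.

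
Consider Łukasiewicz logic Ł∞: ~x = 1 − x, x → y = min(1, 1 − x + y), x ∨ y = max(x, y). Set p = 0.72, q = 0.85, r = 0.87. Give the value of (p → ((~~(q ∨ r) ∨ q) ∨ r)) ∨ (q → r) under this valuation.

q ∨ r = max(0.85, 0.87) = 0.87
~(q ∨ r) = 1 − 0.87 = 0.13
~~(q ∨ r) = 1 − 0.13 = 0.87
~~(q ∨ r) ∨ q = max(0.87, 0.85) = 0.87
(~~(q ∨ r) ∨ q) ∨ r = max(0.87, 0.87) = 0.87
p → ((~~(q ∨ r) ∨ q) ∨ r) = min(1, 1 − 0.72 + 0.87) = min(1, 1.15) = 1.00
q → r = min(1, 1 − 0.85 + 0.87) = min(1, 1.02) = 1.00
(p → ((~~(q ∨ r) ∨ q) ∨ r)) ∨ (q → r) = max(1.00, 1.00) = 1.00

1.00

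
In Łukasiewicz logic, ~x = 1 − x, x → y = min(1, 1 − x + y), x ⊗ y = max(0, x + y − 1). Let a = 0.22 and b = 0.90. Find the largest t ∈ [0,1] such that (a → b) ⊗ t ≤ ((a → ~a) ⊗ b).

0.90

a → b = min(1, 1 − 0.22 + 0.90) = min(1, 1.68) = 1.00
So the left factor is a → b = 1.00.
~a = 1 − 0.22 = 0.78
a → ~a = min(1, 1 − 0.22 + 0.78) = min(1, 1.56) = 1.00
(a → ~a) ⊗ b = max(0, 1.00 + 0.90 − 1) = max(0, 0.90) = 0.90
So the right-hand bound is (a → ~a) ⊗ b = 0.90.
The residuum of the Łukasiewicz t-norm gives the supremum: min(1, 1 − 1.00 + 0.90).
1 − 1.00 + 0.90 = 0.90, so t = min(1, 0.90) = 0.90.
Check: 1.00 ⊗ 0.90 = max(0, 0.90) = 0.90 ≤ 0.90.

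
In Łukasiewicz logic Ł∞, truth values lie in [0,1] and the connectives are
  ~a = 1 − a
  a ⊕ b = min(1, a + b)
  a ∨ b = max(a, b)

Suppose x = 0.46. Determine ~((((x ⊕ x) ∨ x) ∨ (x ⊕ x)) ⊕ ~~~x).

x ⊕ x = min(1, 0.46 + 0.46) = min(1, 0.92) = 0.92
(x ⊕ x) ∨ x = max(0.92, 0.46) = 0.92
((x ⊕ x) ∨ x) ∨ (x ⊕ x) = max(0.92, 0.92) = 0.92
~x = 1 − 0.46 = 0.54
~~x = 1 − 0.54 = 0.46
~~~x = 1 − 0.46 = 0.54
(((x ⊕ x) ∨ x) ∨ (x ⊕ x)) ⊕ ~~~x = min(1, 0.92 + 0.54) = min(1, 1.46) = 1.00
~((((x ⊕ x) ∨ x) ∨ (x ⊕ x)) ⊕ ~~~x) = 1 − 1.00 = 0.00

0.00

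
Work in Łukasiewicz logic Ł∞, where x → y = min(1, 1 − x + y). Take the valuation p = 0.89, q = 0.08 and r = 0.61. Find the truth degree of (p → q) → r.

p → q = min(1, 1 − 0.89 + 0.08) = min(1, 0.19) = 0.19
(p → q) → r = min(1, 1 − 0.19 + 0.61) = min(1, 1.42) = 1.00

1.00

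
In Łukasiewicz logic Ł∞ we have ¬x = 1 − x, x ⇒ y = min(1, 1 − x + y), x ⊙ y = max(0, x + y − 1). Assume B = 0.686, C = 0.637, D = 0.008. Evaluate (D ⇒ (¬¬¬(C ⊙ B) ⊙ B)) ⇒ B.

C ⊙ B = max(0, 0.637 + 0.686 − 1) = max(0, 0.323) = 0.323
¬(C ⊙ B) = 1 − 0.323 = 0.677
¬¬(C ⊙ B) = 1 − 0.677 = 0.323
¬¬¬(C ⊙ B) = 1 − 0.323 = 0.677
¬¬¬(C ⊙ B) ⊙ B = max(0, 0.677 + 0.686 − 1) = max(0, 0.363) = 0.363
D ⇒ (¬¬¬(C ⊙ B) ⊙ B) = min(1, 1 − 0.008 + 0.363) = min(1, 1.355) = 1.000
(D ⇒ (¬¬¬(C ⊙ B) ⊙ B)) ⇒ B = min(1, 1 − 1.000 + 0.686) = min(1, 0.686) = 0.686

0.686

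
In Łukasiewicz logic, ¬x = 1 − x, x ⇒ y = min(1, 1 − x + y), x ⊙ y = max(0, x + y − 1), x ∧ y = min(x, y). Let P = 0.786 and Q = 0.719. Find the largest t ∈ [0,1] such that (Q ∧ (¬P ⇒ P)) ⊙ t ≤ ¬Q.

0.562

¬P = 1 − 0.786 = 0.214
¬P ⇒ P = min(1, 1 − 0.214 + 0.786) = min(1, 1.572) = 1.000
Q ∧ (¬P ⇒ P) = min(0.719, 1.000) = 0.719
So the left factor is Q ∧ (¬P ⇒ P) = 0.719.
¬Q = 1 − 0.719 = 0.281
So the right-hand bound is ¬Q = 0.281.
The residuum of the Łukasiewicz t-norm gives the supremum: min(1, 1 − 0.719 + 0.281).
1 − 0.719 + 0.281 = 0.562, so t = min(1, 0.562) = 0.562.
Check: 0.719 ⊙ 0.562 = max(0, 0.281) = 0.281 ≤ 0.281.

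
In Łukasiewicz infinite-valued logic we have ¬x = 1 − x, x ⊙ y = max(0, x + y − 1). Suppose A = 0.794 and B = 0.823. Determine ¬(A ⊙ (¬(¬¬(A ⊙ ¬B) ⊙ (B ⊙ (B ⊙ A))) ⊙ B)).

¬B = 1 − 0.823 = 0.177
A ⊙ ¬B = max(0, 0.794 + 0.177 − 1) = max(0, -0.029) = 0.000
¬(A ⊙ ¬B) = 1 − 0.000 = 1.000
¬¬(A ⊙ ¬B) = 1 − 1.000 = 0.000
B ⊙ A = max(0, 0.823 + 0.794 − 1) = max(0, 0.617) = 0.617
B ⊙ (B ⊙ A) = max(0, 0.823 + 0.617 − 1) = max(0, 0.440) = 0.440
¬¬(A ⊙ ¬B) ⊙ (B ⊙ (B ⊙ A)) = max(0, 0.000 + 0.440 − 1) = max(0, -0.560) = 0.000
¬(¬¬(A ⊙ ¬B) ⊙ (B ⊙ (B ⊙ A))) = 1 − 0.000 = 1.000
¬(¬¬(A ⊙ ¬B) ⊙ (B ⊙ (B ⊙ A))) ⊙ B = max(0, 1.000 + 0.823 − 1) = max(0, 0.823) = 0.823
A ⊙ (¬(¬¬(A ⊙ ¬B) ⊙ (B ⊙ (B ⊙ A))) ⊙ B) = max(0, 0.794 + 0.823 − 1) = max(0, 0.617) = 0.617
¬(A ⊙ (¬(¬¬(A ⊙ ¬B) ⊙ (B ⊙ (B ⊙ A))) ⊙ B)) = 1 − 0.617 = 0.383

0.383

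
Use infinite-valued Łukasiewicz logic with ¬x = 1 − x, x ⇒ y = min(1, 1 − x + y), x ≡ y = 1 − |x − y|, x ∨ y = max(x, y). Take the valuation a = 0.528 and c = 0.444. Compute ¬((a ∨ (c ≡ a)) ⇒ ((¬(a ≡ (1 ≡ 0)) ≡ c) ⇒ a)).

c ≡ a = 1 − |0.444 − 0.528| = 1 − 0.084 = 0.916
a ∨ (c ≡ a) = max(0.528, 0.916) = 0.916
1 ≡ 0 = 1 − |1.000 − 0.000| = 1 − 1.000 = 0.000
a ≡ (1 ≡ 0) = 1 − |0.528 − 0.000| = 1 − 0.528 = 0.472
¬(a ≡ (1 ≡ 0)) = 1 − 0.472 = 0.528
¬(a ≡ (1 ≡ 0)) ≡ c = 1 − |0.528 − 0.444| = 1 − 0.084 = 0.916
(¬(a ≡ (1 ≡ 0)) ≡ c) ⇒ a = min(1, 1 − 0.916 + 0.528) = min(1, 0.612) = 0.612
(a ∨ (c ≡ a)) ⇒ ((¬(a ≡ (1 ≡ 0)) ≡ c) ⇒ a) = min(1, 1 − 0.916 + 0.612) = min(1, 0.696) = 0.696
¬((a ∨ (c ≡ a)) ⇒ ((¬(a ≡ (1 ≡ 0)) ≡ c) ⇒ a)) = 1 − 0.696 = 0.304

0.304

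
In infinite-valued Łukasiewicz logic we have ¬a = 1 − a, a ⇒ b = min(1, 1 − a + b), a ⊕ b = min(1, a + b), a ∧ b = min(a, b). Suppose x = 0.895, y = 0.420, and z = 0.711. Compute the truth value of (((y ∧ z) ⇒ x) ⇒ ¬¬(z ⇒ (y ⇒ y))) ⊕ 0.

y ∧ z = min(0.420, 0.711) = 0.420
(y ∧ z) ⇒ x = min(1, 1 − 0.420 + 0.895) = min(1, 1.475) = 1.000
y ⇒ y = min(1, 1 − 0.420 + 0.420) = min(1, 1.000) = 1.000
z ⇒ (y ⇒ y) = min(1, 1 − 0.711 + 1.000) = min(1, 1.289) = 1.000
¬(z ⇒ (y ⇒ y)) = 1 − 1.000 = 0.000
¬¬(z ⇒ (y ⇒ y)) = 1 − 0.000 = 1.000
((y ∧ z) ⇒ x) ⇒ ¬¬(z ⇒ (y ⇒ y)) = min(1, 1 − 1.000 + 1.000) = min(1, 1.000) = 1.000
(((y ∧ z) ⇒ x) ⇒ ¬¬(z ⇒ (y ⇒ y))) ⊕ 0 = min(1, 1.000 + 0.000) = min(1, 1.000) = 1.000

1.000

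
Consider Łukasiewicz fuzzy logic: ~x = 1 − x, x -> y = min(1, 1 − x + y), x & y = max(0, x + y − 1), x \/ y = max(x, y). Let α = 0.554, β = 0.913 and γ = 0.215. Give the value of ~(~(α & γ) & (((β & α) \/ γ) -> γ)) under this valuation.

α & γ = max(0, 0.554 + 0.215 − 1) = max(0, -0.231) = 0.000
~(α & γ) = 1 − 0.000 = 1.000
β & α = max(0, 0.913 + 0.554 − 1) = max(0, 0.467) = 0.467
(β & α) \/ γ = max(0.467, 0.215) = 0.467
((β & α) \/ γ) -> γ = min(1, 1 − 0.467 + 0.215) = min(1, 0.748) = 0.748
~(α & γ) & (((β & α) \/ γ) -> γ) = max(0, 1.000 + 0.748 − 1) = max(0, 0.748) = 0.748
~(~(α & γ) & (((β & α) \/ γ) -> γ)) = 1 − 0.748 = 0.252

0.252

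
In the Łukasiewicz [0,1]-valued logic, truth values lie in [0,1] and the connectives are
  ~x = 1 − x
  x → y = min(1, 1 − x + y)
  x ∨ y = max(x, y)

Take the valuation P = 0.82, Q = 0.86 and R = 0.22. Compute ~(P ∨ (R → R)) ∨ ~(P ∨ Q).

0.14

R → R = min(1, 1 − 0.22 + 0.22) = min(1, 1.00) = 1.00
P ∨ (R → R) = max(0.82, 1.00) = 1.00
~(P ∨ (R → R)) = 1 − 1.00 = 0.00
P ∨ Q = max(0.82, 0.86) = 0.86
~(P ∨ Q) = 1 − 0.86 = 0.14
~(P ∨ (R → R)) ∨ ~(P ∨ Q) = max(0.00, 0.14) = 0.14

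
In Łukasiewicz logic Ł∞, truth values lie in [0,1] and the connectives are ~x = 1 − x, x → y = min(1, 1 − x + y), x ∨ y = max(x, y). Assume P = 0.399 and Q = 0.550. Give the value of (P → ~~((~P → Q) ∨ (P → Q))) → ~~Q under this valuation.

0.550

~P = 1 − 0.399 = 0.601
~P → Q = min(1, 1 − 0.601 + 0.550) = min(1, 0.949) = 0.949
P → Q = min(1, 1 − 0.399 + 0.550) = min(1, 1.151) = 1.000
(~P → Q) ∨ (P → Q) = max(0.949, 1.000) = 1.000
~((~P → Q) ∨ (P → Q)) = 1 − 1.000 = 0.000
~~((~P → Q) ∨ (P → Q)) = 1 − 0.000 = 1.000
P → ~~((~P → Q) ∨ (P → Q)) = min(1, 1 − 0.399 + 1.000) = min(1, 1.601) = 1.000
~Q = 1 − 0.550 = 0.450
~~Q = 1 − 0.450 = 0.550
(P → ~~((~P → Q) ∨ (P → Q))) → ~~Q = min(1, 1 − 1.000 + 0.550) = min(1, 0.550) = 0.550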